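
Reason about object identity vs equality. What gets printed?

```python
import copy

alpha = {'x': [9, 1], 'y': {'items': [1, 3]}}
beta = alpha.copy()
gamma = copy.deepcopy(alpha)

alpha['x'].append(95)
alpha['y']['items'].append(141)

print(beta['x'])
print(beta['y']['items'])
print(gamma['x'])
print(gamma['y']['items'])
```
[9, 1, 95]
[1, 3, 141]
[9, 1]
[1, 3]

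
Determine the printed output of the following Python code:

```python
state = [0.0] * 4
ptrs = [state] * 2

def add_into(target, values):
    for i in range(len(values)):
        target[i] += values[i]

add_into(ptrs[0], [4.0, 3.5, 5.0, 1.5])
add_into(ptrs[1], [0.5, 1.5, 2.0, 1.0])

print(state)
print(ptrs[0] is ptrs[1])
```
[4.5, 5.0, 7.0, 2.5]
True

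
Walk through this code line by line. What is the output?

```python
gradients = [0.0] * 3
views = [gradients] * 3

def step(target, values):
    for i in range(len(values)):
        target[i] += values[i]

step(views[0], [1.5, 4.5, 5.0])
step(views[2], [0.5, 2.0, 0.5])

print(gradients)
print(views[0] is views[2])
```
[2.0, 6.5, 5.5]
True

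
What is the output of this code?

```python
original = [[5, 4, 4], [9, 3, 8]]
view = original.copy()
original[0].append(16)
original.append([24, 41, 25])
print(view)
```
[[5, 4, 4, 16], [9, 3, 8]]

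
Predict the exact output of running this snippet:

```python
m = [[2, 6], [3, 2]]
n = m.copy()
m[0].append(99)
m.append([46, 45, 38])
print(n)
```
[[2, 6, 99], [3, 2]]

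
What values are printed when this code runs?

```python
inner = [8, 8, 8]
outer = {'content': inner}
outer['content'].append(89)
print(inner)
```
[8, 8, 8, 89]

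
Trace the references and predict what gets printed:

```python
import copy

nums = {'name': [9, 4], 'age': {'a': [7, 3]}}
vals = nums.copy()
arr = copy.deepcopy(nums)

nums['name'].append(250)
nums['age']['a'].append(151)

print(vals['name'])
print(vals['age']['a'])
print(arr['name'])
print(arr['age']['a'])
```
[9, 4, 250]
[7, 3, 151]
[9, 4]
[7, 3]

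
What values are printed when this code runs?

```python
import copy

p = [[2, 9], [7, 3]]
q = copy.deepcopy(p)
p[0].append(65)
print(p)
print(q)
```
[[2, 9, 65], [7, 3]]
[[2, 9], [7, 3]]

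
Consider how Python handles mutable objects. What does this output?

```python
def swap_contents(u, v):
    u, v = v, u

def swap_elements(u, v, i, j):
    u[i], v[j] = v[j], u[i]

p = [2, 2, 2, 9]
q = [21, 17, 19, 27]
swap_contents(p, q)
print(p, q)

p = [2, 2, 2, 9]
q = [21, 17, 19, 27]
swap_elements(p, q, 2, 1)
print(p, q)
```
[2, 2, 2, 9] [21, 17, 19, 27]
[2, 2, 17, 9] [21, 2, 19, 27]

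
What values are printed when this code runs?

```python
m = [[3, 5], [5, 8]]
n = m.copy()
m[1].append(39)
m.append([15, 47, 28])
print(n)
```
[[3, 5], [5, 8, 39]]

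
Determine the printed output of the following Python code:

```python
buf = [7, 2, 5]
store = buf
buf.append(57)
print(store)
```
[7, 2, 5, 57]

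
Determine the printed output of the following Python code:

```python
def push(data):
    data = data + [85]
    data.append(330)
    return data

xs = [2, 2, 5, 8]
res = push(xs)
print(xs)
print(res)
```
[2, 2, 5, 8]
[2, 2, 5, 8, 85, 330]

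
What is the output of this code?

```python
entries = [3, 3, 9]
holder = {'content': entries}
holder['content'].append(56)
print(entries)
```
[3, 3, 9, 56]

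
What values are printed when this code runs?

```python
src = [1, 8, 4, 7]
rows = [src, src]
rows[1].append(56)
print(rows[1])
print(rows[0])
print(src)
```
[1, 8, 4, 7, 56]
[1, 8, 4, 7, 56]
[1, 8, 4, 7, 56]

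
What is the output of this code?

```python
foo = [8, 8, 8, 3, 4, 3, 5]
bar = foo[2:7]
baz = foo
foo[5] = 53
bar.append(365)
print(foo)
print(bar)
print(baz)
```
[8, 8, 8, 3, 4, 53, 5]
[8, 3, 4, 3, 5, 365]
[8, 8, 8, 3, 4, 53, 5]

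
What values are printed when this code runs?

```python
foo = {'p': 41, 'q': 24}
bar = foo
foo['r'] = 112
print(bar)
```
{'p': 41, 'q': 24, 'r': 112}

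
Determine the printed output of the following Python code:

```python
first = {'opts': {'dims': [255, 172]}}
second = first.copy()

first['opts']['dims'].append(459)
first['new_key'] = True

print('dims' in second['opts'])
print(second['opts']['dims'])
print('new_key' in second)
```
True
[255, 172, 459]
False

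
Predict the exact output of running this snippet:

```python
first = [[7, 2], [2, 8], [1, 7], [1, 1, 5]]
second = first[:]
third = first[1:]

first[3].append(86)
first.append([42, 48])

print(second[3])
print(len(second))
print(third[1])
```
[1, 1, 5, 86]
4
[1, 7]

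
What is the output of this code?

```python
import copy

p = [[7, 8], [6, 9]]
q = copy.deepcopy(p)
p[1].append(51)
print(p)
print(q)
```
[[7, 8], [6, 9, 51]]
[[7, 8], [6, 9]]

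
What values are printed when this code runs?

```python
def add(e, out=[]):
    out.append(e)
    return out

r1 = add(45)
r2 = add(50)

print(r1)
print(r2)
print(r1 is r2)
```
[45, 50]
[45, 50]
True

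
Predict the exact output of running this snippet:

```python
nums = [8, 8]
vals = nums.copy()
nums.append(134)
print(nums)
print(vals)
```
[8, 8, 134]
[8, 8]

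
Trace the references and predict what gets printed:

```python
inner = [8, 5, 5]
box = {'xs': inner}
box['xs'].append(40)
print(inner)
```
[8, 5, 5, 40]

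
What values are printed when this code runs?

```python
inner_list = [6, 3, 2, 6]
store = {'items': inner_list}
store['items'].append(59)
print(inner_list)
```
[6, 3, 2, 6, 59]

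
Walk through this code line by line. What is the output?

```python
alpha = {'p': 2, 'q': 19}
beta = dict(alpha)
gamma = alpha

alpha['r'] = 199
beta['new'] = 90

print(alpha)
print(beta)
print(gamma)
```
{'p': 2, 'q': 19, 'r': 199}
{'p': 2, 'q': 19, 'new': 90}
{'p': 2, 'q': 19, 'r': 199}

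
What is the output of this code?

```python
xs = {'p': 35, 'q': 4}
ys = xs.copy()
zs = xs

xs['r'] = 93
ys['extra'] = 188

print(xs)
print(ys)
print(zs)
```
{'p': 35, 'q': 4, 'r': 93}
{'p': 35, 'q': 4, 'extra': 188}
{'p': 35, 'q': 4, 'r': 93}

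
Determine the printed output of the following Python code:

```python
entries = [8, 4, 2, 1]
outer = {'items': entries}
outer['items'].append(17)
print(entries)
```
[8, 4, 2, 1, 17]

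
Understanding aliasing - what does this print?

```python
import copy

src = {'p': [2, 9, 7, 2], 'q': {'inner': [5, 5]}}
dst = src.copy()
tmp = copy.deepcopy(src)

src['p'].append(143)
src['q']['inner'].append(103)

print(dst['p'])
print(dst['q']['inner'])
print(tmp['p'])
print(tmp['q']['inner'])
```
[2, 9, 7, 2, 143]
[5, 5, 103]
[2, 9, 7, 2]
[5, 5]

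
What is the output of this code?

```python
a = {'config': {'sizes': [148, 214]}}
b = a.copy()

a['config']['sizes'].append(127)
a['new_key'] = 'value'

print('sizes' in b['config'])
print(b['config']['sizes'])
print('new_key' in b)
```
True
[148, 214, 127]
False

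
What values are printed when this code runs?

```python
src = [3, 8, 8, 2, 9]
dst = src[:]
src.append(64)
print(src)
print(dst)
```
[3, 8, 8, 2, 9, 64]
[3, 8, 8, 2, 9]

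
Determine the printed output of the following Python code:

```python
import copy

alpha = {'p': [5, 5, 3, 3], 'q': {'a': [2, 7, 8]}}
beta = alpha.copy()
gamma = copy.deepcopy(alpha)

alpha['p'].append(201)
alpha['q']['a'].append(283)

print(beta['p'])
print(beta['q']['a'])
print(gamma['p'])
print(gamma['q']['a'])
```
[5, 5, 3, 3, 201]
[2, 7, 8, 283]
[5, 5, 3, 3]
[2, 7, 8]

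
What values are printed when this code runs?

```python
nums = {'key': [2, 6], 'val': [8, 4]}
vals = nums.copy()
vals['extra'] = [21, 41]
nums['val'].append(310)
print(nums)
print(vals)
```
{'key': [2, 6], 'val': [8, 4, 310]}
{'key': [2, 6], 'val': [8, 4, 310], 'extra': [21, 41]}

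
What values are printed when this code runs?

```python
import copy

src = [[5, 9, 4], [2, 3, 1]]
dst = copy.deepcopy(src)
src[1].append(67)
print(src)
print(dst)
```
[[5, 9, 4], [2, 3, 1, 67]]
[[5, 9, 4], [2, 3, 1]]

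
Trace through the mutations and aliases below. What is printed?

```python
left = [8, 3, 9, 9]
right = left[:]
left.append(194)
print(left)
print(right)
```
[8, 3, 9, 9, 194]
[8, 3, 9, 9]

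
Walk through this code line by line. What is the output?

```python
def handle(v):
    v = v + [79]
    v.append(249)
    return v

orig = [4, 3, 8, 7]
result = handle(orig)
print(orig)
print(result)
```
[4, 3, 8, 7]
[4, 3, 8, 7, 79, 249]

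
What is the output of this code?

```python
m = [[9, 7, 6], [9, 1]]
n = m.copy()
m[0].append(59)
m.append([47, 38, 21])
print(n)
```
[[9, 7, 6, 59], [9, 1]]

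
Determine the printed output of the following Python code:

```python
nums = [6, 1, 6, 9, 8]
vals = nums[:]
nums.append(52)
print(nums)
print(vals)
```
[6, 1, 6, 9, 8, 52]
[6, 1, 6, 9, 8]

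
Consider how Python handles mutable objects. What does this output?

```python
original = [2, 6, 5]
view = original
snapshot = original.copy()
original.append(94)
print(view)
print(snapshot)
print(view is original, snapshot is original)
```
[2, 6, 5, 94]
[2, 6, 5]
True False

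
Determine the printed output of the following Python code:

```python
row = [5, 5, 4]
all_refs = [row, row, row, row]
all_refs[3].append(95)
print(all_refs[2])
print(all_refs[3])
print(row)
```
[5, 5, 4, 95]
[5, 5, 4, 95]
[5, 5, 4, 95]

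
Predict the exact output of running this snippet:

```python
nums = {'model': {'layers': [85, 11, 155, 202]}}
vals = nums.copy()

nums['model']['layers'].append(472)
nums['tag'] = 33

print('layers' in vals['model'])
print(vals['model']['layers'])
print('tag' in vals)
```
True
[85, 11, 155, 202, 472]
False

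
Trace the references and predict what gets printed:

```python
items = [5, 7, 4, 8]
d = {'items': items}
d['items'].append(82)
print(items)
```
[5, 7, 4, 8, 82]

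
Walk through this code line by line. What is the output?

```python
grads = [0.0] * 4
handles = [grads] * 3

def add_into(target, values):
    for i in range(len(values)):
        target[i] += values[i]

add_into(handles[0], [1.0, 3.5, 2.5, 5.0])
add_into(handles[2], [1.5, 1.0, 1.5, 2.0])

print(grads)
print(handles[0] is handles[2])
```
[2.5, 4.5, 4.0, 7.0]
True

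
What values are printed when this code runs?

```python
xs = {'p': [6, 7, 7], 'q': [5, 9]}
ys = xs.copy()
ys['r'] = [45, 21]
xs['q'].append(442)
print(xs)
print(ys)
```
{'p': [6, 7, 7], 'q': [5, 9, 442]}
{'p': [6, 7, 7], 'q': [5, 9, 442], 'r': [45, 21]}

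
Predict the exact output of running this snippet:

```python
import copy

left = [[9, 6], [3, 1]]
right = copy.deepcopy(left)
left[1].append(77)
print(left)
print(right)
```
[[9, 6], [3, 1, 77]]
[[9, 6], [3, 1]]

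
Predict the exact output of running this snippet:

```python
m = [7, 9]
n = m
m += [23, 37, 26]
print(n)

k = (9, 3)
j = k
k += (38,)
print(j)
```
[7, 9, 23, 37, 26]
(9, 3)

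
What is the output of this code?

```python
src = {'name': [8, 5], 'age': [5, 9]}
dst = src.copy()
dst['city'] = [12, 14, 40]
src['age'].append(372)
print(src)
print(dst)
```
{'name': [8, 5], 'age': [5, 9, 372]}
{'name': [8, 5], 'age': [5, 9, 372], 'city': [12, 14, 40]}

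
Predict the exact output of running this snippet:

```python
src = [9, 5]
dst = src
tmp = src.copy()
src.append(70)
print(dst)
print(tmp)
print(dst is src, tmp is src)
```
[9, 5, 70]
[9, 5]
True False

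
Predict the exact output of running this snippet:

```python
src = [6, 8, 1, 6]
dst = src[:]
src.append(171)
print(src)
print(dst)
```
[6, 8, 1, 6, 171]
[6, 8, 1, 6]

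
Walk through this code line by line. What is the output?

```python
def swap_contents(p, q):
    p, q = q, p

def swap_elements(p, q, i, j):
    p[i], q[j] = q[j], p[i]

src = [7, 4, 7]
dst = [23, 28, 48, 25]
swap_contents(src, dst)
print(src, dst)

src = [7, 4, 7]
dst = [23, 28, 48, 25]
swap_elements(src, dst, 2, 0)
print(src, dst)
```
[7, 4, 7] [23, 28, 48, 25]
[7, 4, 23] [7, 28, 48, 25]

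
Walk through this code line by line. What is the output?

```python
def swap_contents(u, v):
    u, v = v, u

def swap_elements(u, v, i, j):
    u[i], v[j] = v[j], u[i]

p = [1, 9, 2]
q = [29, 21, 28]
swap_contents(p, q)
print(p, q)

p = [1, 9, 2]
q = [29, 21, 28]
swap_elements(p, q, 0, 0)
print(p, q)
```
[1, 9, 2] [29, 21, 28]
[29, 9, 2] [1, 21, 28]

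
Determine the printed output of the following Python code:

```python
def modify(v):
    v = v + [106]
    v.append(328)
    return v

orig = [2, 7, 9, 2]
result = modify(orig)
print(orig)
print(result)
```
[2, 7, 9, 2]
[2, 7, 9, 2, 106, 328]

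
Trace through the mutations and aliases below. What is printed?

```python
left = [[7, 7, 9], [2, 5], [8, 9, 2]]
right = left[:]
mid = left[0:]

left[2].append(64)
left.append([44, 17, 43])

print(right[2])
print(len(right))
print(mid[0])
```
[8, 9, 2, 64]
3
[7, 7, 9]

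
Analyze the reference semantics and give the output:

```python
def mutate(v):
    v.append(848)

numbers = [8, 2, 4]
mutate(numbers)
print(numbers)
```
[8, 2, 4, 848]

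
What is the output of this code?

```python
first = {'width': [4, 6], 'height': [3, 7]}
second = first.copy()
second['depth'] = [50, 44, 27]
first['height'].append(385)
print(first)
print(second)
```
{'width': [4, 6], 'height': [3, 7, 385]}
{'width': [4, 6], 'height': [3, 7, 385], 'depth': [50, 44, 27]}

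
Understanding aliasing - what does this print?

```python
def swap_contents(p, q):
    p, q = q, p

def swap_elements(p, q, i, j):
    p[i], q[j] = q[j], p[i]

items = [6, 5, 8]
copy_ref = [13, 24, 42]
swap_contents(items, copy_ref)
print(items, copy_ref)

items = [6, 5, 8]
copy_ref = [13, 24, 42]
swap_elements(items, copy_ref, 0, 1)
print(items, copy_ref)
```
[6, 5, 8] [13, 24, 42]
[24, 5, 8] [13, 6, 42]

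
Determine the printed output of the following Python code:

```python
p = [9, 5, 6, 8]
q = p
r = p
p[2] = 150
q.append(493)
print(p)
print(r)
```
[9, 5, 150, 8, 493]
[9, 5, 150, 8, 493]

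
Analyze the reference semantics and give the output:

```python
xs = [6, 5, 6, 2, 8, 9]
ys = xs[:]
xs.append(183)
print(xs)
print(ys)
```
[6, 5, 6, 2, 8, 9, 183]
[6, 5, 6, 2, 8, 9]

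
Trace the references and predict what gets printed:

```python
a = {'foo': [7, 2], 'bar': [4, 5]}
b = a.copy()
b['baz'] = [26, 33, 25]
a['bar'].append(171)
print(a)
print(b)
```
{'foo': [7, 2], 'bar': [4, 5, 171]}
{'foo': [7, 2], 'bar': [4, 5, 171], 'baz': [26, 33, 25]}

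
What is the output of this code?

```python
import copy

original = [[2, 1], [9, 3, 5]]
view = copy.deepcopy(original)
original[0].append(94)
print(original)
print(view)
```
[[2, 1, 94], [9, 3, 5]]
[[2, 1], [9, 3, 5]]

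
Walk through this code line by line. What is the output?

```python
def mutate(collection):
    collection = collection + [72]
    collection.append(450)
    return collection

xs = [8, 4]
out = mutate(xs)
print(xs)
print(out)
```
[8, 4]
[8, 4, 72, 450]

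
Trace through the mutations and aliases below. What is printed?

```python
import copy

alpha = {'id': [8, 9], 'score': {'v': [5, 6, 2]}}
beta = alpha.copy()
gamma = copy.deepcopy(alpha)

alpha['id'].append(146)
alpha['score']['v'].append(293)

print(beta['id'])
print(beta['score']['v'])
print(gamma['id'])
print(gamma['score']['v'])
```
[8, 9, 146]
[5, 6, 2, 293]
[8, 9]
[5, 6, 2]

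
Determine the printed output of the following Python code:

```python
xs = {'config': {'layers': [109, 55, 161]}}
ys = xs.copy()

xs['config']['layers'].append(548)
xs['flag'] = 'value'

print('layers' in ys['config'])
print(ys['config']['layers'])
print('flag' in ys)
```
True
[109, 55, 161, 548]
False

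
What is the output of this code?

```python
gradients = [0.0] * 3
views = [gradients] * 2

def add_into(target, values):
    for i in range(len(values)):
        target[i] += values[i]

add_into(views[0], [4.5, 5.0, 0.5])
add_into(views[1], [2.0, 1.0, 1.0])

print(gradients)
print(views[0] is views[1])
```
[6.5, 6.0, 1.5]
True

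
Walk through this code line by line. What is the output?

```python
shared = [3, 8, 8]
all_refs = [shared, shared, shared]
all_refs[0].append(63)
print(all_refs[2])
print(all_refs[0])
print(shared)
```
[3, 8, 8, 63]
[3, 8, 8, 63]
[3, 8, 8, 63]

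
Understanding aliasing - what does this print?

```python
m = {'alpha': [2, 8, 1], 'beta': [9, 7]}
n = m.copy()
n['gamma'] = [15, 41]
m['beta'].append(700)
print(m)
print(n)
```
{'alpha': [2, 8, 1], 'beta': [9, 7, 700]}
{'alpha': [2, 8, 1], 'beta': [9, 7, 700], 'gamma': [15, 41]}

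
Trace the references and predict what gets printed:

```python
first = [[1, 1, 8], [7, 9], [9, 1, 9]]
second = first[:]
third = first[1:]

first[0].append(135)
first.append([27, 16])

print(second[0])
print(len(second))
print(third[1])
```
[1, 1, 8, 135]
3
[9, 1, 9]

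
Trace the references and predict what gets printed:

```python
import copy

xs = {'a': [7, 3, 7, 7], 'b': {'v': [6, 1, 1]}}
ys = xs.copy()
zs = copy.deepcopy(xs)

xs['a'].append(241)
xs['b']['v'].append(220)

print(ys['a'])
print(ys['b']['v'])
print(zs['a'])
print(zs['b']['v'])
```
[7, 3, 7, 7, 241]
[6, 1, 1, 220]
[7, 3, 7, 7]
[6, 1, 1]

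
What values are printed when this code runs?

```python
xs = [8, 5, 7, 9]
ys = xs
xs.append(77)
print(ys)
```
[8, 5, 7, 9, 77]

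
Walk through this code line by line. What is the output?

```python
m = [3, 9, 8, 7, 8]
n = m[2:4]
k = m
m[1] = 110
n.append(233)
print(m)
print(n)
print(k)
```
[3, 110, 8, 7, 8]
[8, 7, 233]
[3, 110, 8, 7, 8]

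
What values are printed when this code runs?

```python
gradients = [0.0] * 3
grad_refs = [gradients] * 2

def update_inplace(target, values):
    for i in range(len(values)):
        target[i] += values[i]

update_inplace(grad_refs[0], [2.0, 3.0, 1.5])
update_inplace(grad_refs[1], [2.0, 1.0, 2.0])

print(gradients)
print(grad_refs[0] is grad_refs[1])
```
[4.0, 4.0, 3.5]
True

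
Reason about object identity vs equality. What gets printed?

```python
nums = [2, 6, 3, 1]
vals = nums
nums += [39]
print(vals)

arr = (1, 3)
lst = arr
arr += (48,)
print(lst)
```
[2, 6, 3, 1, 39]
(1, 3)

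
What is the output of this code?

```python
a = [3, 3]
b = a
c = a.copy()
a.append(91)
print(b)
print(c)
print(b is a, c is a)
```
[3, 3, 91]
[3, 3]
True False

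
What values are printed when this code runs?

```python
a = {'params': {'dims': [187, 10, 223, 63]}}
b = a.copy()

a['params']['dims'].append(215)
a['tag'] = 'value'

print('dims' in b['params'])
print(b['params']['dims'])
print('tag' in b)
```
True
[187, 10, 223, 63, 215]
False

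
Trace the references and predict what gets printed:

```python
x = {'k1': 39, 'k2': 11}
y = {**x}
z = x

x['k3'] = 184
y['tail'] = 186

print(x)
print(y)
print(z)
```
{'k1': 39, 'k2': 11, 'k3': 184}
{'k1': 39, 'k2': 11, 'tail': 186}
{'k1': 39, 'k2': 11, 'k3': 184}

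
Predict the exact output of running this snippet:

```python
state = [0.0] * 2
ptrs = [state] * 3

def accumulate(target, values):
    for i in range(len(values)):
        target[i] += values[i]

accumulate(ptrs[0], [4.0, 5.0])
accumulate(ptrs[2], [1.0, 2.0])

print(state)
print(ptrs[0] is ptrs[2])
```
[5.0, 7.0]
True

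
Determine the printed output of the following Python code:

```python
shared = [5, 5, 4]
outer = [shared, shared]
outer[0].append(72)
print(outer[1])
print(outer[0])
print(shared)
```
[5, 5, 4, 72]
[5, 5, 4, 72]
[5, 5, 4, 72]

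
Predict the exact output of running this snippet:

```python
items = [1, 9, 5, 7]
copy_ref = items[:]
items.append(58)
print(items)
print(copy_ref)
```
[1, 9, 5, 7, 58]
[1, 9, 5, 7]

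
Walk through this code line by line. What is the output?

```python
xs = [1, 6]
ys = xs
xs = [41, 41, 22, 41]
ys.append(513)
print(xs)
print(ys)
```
[41, 41, 22, 41]
[1, 6, 513]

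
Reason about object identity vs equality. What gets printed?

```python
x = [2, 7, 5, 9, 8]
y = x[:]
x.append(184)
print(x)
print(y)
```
[2, 7, 5, 9, 8, 184]
[2, 7, 5, 9, 8]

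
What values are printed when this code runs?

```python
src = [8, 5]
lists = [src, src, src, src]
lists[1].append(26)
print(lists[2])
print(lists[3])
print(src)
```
[8, 5, 26]
[8, 5, 26]
[8, 5, 26]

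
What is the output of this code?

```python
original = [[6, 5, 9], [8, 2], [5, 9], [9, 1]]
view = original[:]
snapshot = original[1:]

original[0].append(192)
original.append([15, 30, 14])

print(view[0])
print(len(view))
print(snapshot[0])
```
[6, 5, 9, 192]
4
[8, 2]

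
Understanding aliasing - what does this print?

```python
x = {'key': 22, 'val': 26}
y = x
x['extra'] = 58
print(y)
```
{'key': 22, 'val': 26, 'extra': 58}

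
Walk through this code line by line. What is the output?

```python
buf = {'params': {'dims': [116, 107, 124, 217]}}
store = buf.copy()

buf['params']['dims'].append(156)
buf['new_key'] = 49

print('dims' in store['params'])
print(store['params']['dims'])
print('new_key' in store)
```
True
[116, 107, 124, 217, 156]
False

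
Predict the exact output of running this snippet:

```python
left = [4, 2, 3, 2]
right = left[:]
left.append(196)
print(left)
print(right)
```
[4, 2, 3, 2, 196]
[4, 2, 3, 2]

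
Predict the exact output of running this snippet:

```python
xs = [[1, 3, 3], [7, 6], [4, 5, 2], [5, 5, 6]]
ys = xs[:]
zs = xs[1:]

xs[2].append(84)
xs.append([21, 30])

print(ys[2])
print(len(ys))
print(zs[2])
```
[4, 5, 2, 84]
4
[5, 5, 6]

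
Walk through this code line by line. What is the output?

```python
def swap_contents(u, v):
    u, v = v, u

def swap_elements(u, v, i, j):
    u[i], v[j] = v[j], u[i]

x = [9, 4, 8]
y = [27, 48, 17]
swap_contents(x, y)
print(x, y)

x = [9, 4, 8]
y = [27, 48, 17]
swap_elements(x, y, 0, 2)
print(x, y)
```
[9, 4, 8] [27, 48, 17]
[17, 4, 8] [27, 48, 9]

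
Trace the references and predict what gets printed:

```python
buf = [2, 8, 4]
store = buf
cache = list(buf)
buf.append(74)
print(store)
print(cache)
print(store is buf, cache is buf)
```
[2, 8, 4, 74]
[2, 8, 4]
True False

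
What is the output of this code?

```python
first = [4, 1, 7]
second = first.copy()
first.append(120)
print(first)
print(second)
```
[4, 1, 7, 120]
[4, 1, 7]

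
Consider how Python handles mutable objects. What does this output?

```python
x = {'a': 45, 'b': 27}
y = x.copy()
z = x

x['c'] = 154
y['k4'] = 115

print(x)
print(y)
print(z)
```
{'a': 45, 'b': 27, 'c': 154}
{'a': 45, 'b': 27, 'k4': 115}
{'a': 45, 'b': 27, 'c': 154}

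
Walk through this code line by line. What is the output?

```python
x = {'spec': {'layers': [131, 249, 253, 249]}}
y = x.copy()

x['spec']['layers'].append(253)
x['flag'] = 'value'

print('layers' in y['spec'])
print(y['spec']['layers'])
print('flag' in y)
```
True
[131, 249, 253, 249, 253]
False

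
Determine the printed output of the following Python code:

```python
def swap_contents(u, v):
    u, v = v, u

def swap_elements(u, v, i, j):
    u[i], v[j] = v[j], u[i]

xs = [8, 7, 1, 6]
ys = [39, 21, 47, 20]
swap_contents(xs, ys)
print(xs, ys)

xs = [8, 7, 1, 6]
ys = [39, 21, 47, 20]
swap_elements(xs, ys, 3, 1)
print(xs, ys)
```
[8, 7, 1, 6] [39, 21, 47, 20]
[8, 7, 1, 21] [39, 6, 47, 20]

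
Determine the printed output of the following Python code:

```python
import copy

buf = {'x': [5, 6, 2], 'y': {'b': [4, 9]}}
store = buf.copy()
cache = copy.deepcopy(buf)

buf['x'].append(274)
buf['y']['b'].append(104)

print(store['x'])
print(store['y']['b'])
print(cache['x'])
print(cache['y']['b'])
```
[5, 6, 2, 274]
[4, 9, 104]
[5, 6, 2]
[4, 9]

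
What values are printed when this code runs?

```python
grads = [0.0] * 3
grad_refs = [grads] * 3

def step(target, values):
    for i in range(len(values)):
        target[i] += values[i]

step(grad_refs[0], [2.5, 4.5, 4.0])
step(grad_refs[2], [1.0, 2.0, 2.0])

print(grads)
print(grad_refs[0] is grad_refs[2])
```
[3.5, 6.5, 6.0]
True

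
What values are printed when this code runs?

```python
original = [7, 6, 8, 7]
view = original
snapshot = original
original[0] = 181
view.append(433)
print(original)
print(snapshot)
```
[181, 6, 8, 7, 433]
[181, 6, 8, 7, 433]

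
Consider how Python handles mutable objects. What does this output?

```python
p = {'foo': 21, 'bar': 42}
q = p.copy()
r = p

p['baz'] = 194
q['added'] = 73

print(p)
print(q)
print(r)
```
{'foo': 21, 'bar': 42, 'baz': 194}
{'foo': 21, 'bar': 42, 'added': 73}
{'foo': 21, 'bar': 42, 'baz': 194}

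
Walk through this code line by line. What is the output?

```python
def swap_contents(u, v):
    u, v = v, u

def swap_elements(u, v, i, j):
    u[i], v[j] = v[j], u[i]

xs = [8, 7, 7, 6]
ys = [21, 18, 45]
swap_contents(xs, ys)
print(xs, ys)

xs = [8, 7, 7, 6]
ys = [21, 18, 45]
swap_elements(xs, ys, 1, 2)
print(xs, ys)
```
[8, 7, 7, 6] [21, 18, 45]
[8, 45, 7, 6] [21, 18, 7]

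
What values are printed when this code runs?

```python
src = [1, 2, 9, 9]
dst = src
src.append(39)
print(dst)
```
[1, 2, 9, 9, 39]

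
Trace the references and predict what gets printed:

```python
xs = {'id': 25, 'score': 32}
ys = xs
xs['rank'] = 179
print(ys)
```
{'id': 25, 'score': 32, 'rank': 179}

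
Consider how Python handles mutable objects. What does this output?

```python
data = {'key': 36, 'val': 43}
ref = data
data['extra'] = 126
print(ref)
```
{'key': 36, 'val': 43, 'extra': 126}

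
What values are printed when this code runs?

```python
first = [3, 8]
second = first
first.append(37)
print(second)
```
[3, 8, 37]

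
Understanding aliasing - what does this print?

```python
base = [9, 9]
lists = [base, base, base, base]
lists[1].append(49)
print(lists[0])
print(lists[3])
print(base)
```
[9, 9, 49]
[9, 9, 49]
[9, 9, 49]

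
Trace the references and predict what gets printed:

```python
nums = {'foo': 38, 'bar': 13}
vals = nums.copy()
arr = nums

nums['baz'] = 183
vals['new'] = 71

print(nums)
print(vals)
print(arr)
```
{'foo': 38, 'bar': 13, 'baz': 183}
{'foo': 38, 'bar': 13, 'new': 71}
{'foo': 38, 'bar': 13, 'baz': 183}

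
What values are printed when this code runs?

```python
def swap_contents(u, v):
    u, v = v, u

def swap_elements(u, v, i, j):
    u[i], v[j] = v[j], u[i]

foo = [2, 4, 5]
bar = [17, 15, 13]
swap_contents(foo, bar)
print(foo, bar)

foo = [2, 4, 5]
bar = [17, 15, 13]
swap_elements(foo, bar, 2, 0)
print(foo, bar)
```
[2, 4, 5] [17, 15, 13]
[2, 4, 17] [5, 15, 13]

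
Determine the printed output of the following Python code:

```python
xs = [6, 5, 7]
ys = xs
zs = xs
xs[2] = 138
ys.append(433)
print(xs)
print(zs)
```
[6, 5, 138, 433]
[6, 5, 138, 433]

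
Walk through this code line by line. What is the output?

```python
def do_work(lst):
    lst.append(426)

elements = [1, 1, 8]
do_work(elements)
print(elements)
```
[1, 1, 8, 426]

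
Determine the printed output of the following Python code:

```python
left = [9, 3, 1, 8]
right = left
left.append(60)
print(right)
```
[9, 3, 1, 8, 60]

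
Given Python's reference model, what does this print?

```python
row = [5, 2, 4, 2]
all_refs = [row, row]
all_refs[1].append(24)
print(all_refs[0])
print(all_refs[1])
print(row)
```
[5, 2, 4, 2, 24]
[5, 2, 4, 2, 24]
[5, 2, 4, 2, 24]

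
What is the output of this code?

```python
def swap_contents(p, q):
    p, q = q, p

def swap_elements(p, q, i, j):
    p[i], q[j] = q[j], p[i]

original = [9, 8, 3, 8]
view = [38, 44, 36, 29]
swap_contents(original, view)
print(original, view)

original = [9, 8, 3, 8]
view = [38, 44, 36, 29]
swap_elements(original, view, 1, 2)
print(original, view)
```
[9, 8, 3, 8] [38, 44, 36, 29]
[9, 36, 3, 8] [38, 44, 8, 29]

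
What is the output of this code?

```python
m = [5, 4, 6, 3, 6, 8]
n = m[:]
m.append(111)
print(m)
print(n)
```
[5, 4, 6, 3, 6, 8, 111]
[5, 4, 6, 3, 6, 8]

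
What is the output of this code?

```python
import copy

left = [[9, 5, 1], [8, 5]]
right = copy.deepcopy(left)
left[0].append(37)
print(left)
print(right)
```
[[9, 5, 1, 37], [8, 5]]
[[9, 5, 1], [8, 5]]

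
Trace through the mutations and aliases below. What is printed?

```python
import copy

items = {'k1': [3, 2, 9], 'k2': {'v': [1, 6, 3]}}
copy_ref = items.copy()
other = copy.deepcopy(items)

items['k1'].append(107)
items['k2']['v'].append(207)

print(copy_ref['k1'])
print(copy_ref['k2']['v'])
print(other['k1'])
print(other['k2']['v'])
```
[3, 2, 9, 107]
[1, 6, 3, 207]
[3, 2, 9]
[1, 6, 3]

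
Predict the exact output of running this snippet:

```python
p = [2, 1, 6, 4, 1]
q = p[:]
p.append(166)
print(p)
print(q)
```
[2, 1, 6, 4, 1, 166]
[2, 1, 6, 4, 1]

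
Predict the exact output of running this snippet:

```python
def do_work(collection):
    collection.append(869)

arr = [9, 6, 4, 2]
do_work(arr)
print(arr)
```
[9, 6, 4, 2, 869]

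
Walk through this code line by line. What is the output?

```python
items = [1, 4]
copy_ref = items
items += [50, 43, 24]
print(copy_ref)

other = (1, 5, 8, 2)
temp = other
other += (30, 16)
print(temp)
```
[1, 4, 50, 43, 24]
(1, 5, 8, 2)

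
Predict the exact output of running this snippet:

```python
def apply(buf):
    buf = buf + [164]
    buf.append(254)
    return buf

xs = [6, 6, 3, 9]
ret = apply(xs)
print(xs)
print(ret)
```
[6, 6, 3, 9]
[6, 6, 3, 9, 164, 254]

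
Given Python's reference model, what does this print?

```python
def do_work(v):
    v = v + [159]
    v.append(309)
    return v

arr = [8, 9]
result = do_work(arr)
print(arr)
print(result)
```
[8, 9]
[8, 9, 159, 309]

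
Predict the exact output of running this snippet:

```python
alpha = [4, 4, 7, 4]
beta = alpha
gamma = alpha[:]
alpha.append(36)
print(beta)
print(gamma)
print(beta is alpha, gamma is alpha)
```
[4, 4, 7, 4, 36]
[4, 4, 7, 4]
True False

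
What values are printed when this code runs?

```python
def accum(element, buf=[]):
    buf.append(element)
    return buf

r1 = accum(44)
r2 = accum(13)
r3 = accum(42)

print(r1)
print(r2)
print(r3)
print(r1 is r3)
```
[44, 13, 42]
[44, 13, 42]
[44, 13, 42]
True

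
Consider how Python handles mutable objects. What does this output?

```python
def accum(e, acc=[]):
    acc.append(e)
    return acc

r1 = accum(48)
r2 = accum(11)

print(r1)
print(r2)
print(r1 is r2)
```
[48, 11]
[48, 11]
True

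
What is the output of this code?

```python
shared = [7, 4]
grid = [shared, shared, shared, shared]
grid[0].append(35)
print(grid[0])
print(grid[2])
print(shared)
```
[7, 4, 35]
[7, 4, 35]
[7, 4, 35]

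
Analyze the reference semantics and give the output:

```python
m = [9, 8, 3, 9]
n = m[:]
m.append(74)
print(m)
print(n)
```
[9, 8, 3, 9, 74]
[9, 8, 3, 9]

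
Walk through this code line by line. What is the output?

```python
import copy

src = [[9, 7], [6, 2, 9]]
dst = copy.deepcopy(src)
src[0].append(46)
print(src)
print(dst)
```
[[9, 7, 46], [6, 2, 9]]
[[9, 7], [6, 2, 9]]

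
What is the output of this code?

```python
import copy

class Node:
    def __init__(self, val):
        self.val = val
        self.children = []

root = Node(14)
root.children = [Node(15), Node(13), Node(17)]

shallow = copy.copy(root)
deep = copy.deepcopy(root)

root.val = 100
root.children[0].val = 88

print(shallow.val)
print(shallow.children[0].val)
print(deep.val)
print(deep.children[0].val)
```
14
88
14
15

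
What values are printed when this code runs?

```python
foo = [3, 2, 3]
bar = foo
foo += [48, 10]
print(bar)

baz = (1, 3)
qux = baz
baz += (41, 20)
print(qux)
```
[3, 2, 3, 48, 10]
(1, 3)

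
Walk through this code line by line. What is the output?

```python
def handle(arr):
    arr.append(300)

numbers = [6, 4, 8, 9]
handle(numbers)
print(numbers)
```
[6, 4, 8, 9, 300]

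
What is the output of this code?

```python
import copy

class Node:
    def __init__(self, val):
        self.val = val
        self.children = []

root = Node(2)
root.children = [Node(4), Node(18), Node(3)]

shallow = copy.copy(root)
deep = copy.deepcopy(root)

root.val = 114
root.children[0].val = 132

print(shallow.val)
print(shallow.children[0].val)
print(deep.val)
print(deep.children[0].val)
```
2
132
2
4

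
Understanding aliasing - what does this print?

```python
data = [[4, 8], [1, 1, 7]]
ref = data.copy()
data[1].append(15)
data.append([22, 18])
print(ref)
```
[[4, 8], [1, 1, 7, 15]]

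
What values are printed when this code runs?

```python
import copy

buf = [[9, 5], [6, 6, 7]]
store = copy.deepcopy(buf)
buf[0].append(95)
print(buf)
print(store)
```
[[9, 5, 95], [6, 6, 7]]
[[9, 5], [6, 6, 7]]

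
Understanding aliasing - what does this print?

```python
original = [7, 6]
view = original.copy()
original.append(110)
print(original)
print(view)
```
[7, 6, 110]
[7, 6]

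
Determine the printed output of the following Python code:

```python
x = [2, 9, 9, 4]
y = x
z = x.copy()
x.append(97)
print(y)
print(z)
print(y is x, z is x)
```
[2, 9, 9, 4, 97]
[2, 9, 9, 4]
True False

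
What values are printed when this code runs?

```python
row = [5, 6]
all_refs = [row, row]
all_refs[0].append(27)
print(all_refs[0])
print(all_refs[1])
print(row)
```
[5, 6, 27]
[5, 6, 27]
[5, 6, 27]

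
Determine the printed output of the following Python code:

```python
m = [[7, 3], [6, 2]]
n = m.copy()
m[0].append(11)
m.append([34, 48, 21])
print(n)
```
[[7, 3, 11], [6, 2]]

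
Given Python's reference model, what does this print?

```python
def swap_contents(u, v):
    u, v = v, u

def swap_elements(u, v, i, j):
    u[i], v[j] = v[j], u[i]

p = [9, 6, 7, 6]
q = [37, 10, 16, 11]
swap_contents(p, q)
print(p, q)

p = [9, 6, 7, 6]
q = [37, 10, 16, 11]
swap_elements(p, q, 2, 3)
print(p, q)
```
[9, 6, 7, 6] [37, 10, 16, 11]
[9, 6, 11, 6] [37, 10, 16, 7]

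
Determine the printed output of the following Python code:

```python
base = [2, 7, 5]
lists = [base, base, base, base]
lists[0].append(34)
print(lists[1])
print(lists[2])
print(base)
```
[2, 7, 5, 34]
[2, 7, 5, 34]
[2, 7, 5, 34]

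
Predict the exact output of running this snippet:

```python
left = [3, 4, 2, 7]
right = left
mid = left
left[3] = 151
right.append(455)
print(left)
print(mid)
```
[3, 4, 2, 151, 455]
[3, 4, 2, 151, 455]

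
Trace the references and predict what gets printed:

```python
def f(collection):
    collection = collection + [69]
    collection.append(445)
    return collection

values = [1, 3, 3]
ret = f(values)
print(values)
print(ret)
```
[1, 3, 3]
[1, 3, 3, 69, 445]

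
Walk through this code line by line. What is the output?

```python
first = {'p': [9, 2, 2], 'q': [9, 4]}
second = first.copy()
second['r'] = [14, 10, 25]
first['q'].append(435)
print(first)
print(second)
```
{'p': [9, 2, 2], 'q': [9, 4, 435]}
{'p': [9, 2, 2], 'q': [9, 4, 435], 'r': [14, 10, 25]}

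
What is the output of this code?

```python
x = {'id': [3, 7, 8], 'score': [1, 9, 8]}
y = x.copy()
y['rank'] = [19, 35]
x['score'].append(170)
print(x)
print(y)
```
{'id': [3, 7, 8], 'score': [1, 9, 8, 170]}
{'id': [3, 7, 8], 'score': [1, 9, 8, 170], 'rank': [19, 35]}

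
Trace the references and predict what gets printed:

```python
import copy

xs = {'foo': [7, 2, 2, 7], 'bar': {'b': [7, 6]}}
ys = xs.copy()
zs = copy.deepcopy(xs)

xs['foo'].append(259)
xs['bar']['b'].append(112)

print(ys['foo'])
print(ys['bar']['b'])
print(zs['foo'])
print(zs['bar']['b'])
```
[7, 2, 2, 7, 259]
[7, 6, 112]
[7, 2, 2, 7]
[7, 6]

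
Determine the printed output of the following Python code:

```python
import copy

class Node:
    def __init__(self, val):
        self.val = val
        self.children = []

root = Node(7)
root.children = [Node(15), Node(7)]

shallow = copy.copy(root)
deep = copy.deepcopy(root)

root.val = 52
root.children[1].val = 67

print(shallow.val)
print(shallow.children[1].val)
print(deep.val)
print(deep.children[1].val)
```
7
67
7
7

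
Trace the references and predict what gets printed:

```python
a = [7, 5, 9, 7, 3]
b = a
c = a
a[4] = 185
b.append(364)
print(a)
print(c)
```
[7, 5, 9, 7, 185, 364]
[7, 5, 9, 7, 185, 364]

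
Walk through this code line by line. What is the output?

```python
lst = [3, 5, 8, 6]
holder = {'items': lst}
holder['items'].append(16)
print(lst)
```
[3, 5, 8, 6, 16]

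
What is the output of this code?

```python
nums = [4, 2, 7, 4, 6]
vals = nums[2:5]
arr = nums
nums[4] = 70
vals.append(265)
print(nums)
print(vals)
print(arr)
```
[4, 2, 7, 4, 70]
[7, 4, 6, 265]
[4, 2, 7, 4, 70]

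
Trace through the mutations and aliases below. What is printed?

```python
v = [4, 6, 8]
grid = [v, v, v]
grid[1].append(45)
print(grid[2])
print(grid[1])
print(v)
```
[4, 6, 8, 45]
[4, 6, 8, 45]
[4, 6, 8, 45]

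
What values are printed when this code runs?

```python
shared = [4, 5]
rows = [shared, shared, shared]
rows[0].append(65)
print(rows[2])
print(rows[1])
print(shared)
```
[4, 5, 65]
[4, 5, 65]
[4, 5, 65]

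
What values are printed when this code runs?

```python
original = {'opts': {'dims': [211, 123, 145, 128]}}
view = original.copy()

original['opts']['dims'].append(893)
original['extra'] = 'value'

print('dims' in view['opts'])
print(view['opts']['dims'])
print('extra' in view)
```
True
[211, 123, 145, 128, 893]
False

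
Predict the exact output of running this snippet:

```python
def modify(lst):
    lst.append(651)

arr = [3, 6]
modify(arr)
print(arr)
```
[3, 6, 651]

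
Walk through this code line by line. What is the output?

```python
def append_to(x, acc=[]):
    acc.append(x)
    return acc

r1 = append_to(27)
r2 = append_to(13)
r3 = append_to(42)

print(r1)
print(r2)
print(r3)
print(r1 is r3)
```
[27, 13, 42]
[27, 13, 42]
[27, 13, 42]
True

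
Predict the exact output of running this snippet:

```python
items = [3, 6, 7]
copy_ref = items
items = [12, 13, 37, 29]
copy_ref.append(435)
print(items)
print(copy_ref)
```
[12, 13, 37, 29]
[3, 6, 7, 435]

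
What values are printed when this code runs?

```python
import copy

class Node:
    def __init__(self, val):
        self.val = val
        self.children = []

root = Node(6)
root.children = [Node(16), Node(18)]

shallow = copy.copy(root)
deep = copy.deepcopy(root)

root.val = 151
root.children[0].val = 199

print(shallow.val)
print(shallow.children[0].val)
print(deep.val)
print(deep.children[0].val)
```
6
199
6
16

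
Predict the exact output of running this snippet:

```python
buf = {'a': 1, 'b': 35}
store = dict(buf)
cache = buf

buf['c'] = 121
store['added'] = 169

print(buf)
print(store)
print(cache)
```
{'a': 1, 'b': 35, 'c': 121}
{'a': 1, 'b': 35, 'added': 169}
{'a': 1, 'b': 35, 'c': 121}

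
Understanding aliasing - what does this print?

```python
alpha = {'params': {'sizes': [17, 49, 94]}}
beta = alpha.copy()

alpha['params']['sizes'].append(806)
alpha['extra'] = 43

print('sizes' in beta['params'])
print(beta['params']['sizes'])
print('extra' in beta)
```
True
[17, 49, 94, 806]
False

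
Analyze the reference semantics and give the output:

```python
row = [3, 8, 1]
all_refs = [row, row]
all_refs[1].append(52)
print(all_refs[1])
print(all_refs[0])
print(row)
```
[3, 8, 1, 52]
[3, 8, 1, 52]
[3, 8, 1, 52]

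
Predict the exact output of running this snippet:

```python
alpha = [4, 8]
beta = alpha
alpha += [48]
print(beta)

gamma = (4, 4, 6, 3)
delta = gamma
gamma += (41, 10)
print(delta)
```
[4, 8, 48]
(4, 4, 6, 3)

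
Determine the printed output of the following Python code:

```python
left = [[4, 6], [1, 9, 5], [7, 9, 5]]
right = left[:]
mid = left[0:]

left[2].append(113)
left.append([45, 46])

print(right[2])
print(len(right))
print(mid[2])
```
[7, 9, 5, 113]
3
[7, 9, 5, 113]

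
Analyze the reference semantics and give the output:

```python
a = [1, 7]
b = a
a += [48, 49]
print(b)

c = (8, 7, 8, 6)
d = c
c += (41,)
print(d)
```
[1, 7, 48, 49]
(8, 7, 8, 6)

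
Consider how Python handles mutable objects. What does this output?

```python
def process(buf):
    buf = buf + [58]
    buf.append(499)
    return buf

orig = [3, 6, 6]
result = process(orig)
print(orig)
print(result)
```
[3, 6, 6]
[3, 6, 6, 58, 499]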